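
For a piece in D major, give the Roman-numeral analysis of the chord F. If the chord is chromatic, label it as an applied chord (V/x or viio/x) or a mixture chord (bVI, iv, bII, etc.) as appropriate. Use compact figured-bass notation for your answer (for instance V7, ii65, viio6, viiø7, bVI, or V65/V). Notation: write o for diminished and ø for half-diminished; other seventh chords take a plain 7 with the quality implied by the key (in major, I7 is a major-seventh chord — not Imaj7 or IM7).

The pitches F-A-C form a major triad rooted on F.
F is the lowered third degree of D major (diatonic 3 would be F#). This is a major triad on the lowered third degree, borrowed from the parallel minor.

bIII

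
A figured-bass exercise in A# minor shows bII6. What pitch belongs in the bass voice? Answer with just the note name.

bII in A# minor has root B; the chord is B-D#-F#.
The figure 6 means first inversion — the third is in the bass.

D#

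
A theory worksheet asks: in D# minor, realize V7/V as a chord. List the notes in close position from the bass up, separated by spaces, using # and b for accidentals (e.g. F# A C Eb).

V7/V is a secondary dominant — the dominant seventh of V. V in D# minor is A#, so the applied chord's root is E#, a perfect fifth above.
Building a dominant seventh chord on E# gives E#-G##-B#-D#.

E# G## B# D#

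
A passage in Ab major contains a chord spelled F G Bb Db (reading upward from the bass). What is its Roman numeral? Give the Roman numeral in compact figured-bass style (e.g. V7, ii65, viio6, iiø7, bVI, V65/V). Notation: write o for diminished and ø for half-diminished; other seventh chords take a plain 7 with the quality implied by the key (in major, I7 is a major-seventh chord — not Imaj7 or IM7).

viiø42

The pitches G-Bb-Db-F form a half-diminished seventh chord rooted on G.
In Ab major, G is the leading tone; the diatonic half-diminished seventh chord there is viiø7.
With F in the bass the chord is in third inversion, so the figured bass is 42.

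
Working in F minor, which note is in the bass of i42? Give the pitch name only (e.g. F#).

Eb

i in F minor has root F; the chord is F-Ab-C-Eb.
The figure 42 means third inversion — the seventh is in the bass.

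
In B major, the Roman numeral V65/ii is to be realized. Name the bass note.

The applied chord V65/ii is rooted on G#: G#-B#-D#-F#.
The figure 65 means first inversion — the third is in the bass.

B#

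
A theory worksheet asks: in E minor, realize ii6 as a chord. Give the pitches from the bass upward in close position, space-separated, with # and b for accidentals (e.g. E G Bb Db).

A C# F#

Scale degree 2 in E minor is F#; here the chord built on it is altered to a minor triad. ii6 is the minor supertonic, borrowed from the parallel major (the Dorian ii).
So the chord is F#-A-C#, a minor triad.
The figured bass 6 indicates first inversion, placing the third (A) in the bass: A-C#-F#.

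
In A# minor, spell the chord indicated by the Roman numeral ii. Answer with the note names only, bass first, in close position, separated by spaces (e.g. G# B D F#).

Scale degree 2 in A# minor is B#; here the chord built on it is altered to a minor triad. ii is the minor supertonic, borrowed from the parallel major (the Dorian ii).
So the chord is B#-D#-F##.

B# D# F##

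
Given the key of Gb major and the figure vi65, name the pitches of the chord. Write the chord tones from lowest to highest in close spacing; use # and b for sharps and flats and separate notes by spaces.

The numeral's case and figure indicate a minor seventh chord. In Gb major its root, scale degree 6, is Eb.
That chord is spelled Eb-Gb-Bb-Db.
With the 65 figure the chord is in first inversion; from the bass Gb upward in close position it reads Gb-Bb-Db-Eb.

Gb Bb Db Eb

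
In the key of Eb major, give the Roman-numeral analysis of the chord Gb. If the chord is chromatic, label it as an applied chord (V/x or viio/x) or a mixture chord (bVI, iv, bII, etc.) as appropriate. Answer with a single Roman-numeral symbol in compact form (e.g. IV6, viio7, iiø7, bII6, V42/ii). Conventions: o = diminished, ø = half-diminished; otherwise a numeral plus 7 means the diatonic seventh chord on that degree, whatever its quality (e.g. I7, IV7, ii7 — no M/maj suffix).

bIII

The pitches Gb-Bb-Db form a major triad rooted on Gb.
Gb is the lowered third degree of Eb major (diatonic 3 would be G). This is a major triad on the lowered third degree, borrowed from the parallel minor.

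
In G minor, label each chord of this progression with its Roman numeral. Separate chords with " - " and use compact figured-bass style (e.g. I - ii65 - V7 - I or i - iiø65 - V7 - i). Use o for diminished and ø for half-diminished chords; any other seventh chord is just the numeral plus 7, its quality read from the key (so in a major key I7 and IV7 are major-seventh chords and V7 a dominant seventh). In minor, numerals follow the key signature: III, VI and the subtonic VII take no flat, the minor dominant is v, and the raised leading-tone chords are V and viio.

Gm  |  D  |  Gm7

i - V - i7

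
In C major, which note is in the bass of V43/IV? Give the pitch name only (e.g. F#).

G

The applied chord V43/IV is rooted on C: C-E-G-Bb.
The figure 43 means second inversion — the fifth is in the bass.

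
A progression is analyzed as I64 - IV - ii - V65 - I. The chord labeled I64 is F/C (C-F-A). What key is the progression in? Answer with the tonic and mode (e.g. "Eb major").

I64 is given as C-F-A — a major triad with root F.
If F is scale degree 1 and the mode makes that degree carry a major triad, the tonic is F and the mode is major.

F major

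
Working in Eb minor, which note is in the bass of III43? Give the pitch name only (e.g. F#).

Db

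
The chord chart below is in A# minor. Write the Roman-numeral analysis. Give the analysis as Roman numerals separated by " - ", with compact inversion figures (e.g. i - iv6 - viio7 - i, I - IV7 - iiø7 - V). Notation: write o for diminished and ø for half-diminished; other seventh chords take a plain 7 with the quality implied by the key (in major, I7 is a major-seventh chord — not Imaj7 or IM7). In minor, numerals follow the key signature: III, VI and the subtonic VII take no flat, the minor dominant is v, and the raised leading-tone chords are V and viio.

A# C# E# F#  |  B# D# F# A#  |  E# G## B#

A#-C#-E#-F#: major seventh chord on F# = scale degree 6 → VI65.
B#-D#-F#-A# has root B#, degree 2 in A# minor, so iiø7.
E#-G##-B#: root E# is the dominant; major triad there is V.

VI65 - iiø7 - V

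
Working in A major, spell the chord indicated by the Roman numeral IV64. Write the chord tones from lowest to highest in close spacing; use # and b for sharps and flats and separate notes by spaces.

The numeral's case and figure indicate a major triad. In A major its root, the fourth degree, is D.
That chord is spelled D-F#-A.
The figured bass 64 indicates second inversion, placing the fifth (A) in the bass: A-D-F#.

A D F#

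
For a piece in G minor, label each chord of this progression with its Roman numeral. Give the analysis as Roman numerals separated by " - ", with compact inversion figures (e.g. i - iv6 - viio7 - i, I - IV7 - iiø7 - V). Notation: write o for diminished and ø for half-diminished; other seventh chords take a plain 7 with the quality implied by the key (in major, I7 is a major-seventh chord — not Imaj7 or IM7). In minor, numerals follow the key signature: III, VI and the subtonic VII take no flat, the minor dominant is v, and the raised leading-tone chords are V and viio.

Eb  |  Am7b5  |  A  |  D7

Eb: major triad on Eb = scale degree 6 → VI.
Am7b5: root A is the supertonic; half-diminished seventh chord there is iiø7.
A is the secondary dominant of V (major triad on A): V/V.
D7: root D is the dominant; dominant seventh chord there is V7.

VI - iiø7 - V/V - V7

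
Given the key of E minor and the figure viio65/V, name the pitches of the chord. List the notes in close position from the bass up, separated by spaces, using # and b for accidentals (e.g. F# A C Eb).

The slash marks an applied leading-tone chord: viio of V. In E minor, V is B, so the leading tone to it is A#, a half step below.
Building a fully diminished seventh chord on A# gives A#-C#-E-G.
With the 65 figure the chord is in first inversion; from the bass C# upward in close position it reads C#-E-G-A#.

C# E G A#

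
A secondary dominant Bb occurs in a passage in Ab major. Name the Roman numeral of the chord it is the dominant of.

V

The chord is a major triad on Bb.
A dominant resolves down a perfect fifth: Bb → Eb. In Ab major, Eb is scale degree 5, i.e. V.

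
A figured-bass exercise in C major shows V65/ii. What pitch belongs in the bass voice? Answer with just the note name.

C#

The applied chord V65/ii is rooted on A: A-C#-E-G.
The figure 65 means first inversion — the third is in the bass.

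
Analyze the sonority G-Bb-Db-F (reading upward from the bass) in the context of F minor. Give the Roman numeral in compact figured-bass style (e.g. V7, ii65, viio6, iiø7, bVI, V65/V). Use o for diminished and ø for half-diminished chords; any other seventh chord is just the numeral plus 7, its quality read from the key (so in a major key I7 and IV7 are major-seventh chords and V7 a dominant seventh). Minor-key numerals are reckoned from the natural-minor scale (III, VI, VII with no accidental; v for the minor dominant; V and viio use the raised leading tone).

iiø7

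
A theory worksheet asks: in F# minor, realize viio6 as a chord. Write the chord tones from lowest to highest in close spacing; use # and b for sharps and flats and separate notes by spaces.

G# B E#

In F# minor, the leading-tone chord is built on the raised seventh degree, E#.
Stacking thirds from E# gives E#-G#-B.
With the 6 figure the chord is in first inversion; from the bass G# upward in close position it reads G#-B-E#.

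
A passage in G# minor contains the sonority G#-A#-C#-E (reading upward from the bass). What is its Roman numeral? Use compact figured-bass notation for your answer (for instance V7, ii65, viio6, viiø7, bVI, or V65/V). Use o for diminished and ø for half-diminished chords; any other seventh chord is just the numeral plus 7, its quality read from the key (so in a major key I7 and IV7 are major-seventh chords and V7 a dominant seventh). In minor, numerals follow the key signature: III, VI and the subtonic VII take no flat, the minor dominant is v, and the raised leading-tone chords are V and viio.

Stacked in thirds the chord is A#-C#-E-G#: a half-diminished seventh chord on A#.
A# is scale degree 2 in G# minor, and a half-diminished seventh chord on that degree is written iiø7.
With G# in the bass the chord is in third inversion, so the figured bass is 42.

iiø42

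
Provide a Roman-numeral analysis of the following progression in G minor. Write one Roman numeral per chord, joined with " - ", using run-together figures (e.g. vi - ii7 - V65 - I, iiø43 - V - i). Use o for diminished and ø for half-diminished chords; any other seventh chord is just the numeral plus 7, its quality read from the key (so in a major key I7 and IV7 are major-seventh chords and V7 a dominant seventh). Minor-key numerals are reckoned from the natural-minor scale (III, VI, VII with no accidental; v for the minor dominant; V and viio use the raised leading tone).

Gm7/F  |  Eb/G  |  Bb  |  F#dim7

i42 - VI6 - III - viio7

Gm7/F: minor seventh chord on G = scale degree 1 → i42.
Eb/G has root Eb, degree 6 in G minor, so VI6.
Bb: root Bb is the mediant; major triad there is III.
F#dim7 has root F#, degree 7 in G minor, so viio7.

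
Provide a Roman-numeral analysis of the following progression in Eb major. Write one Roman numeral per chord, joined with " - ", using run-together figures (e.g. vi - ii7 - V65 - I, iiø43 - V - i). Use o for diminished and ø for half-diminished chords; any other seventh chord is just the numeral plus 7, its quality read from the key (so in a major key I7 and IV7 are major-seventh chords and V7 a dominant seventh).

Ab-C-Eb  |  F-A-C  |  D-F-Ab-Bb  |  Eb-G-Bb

IV - V/V - V65 - I

Ab-C-Eb: major triad on Ab = scale degree 4 → IV.
F-A-C is the secondary dominant of V (major triad on F): V/V.
D-F-Ab-Bb has root Bb, degree 5 in Eb major, so V65.
Eb-G-Bb: major triad on Eb = scale degree 1 → I.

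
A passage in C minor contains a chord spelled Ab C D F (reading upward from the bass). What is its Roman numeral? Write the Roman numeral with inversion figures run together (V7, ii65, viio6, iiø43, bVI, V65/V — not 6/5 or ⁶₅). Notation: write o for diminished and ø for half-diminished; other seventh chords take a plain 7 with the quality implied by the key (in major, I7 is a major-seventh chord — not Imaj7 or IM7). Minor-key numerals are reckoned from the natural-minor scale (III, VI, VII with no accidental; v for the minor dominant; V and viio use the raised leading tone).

The pitches D-F-Ab-C form a half-diminished seventh chord rooted on D.
In C minor, D is the supertonic; the diatonic half-diminished seventh chord there is iiø7.
With Ab in the bass the chord is in second inversion, so the figured bass is 43.

iiø43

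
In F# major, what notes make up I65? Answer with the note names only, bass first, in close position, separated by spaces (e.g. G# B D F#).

The numeral's case and figure indicate a major seventh chord. In F# major its root, the tonic, is F#.
That chord is spelled F#-A#-C#-E#.
With the 65 figure the chord is in first inversion; from the bass A# upward in close position it reads A#-C#-E#-F#.

A# C# E# F#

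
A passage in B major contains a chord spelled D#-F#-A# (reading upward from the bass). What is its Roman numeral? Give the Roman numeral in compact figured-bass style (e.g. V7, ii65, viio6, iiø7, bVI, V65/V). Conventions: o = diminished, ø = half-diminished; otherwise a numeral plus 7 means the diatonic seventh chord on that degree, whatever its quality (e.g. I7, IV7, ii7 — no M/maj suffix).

iii

Stacked in thirds the chord is D#-F#-A#: a minor triad on D#.
D# is scale degree 3 in B major, and a minor triad on that degree is written iii.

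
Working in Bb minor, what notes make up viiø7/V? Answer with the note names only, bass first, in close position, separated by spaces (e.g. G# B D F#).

E G Bb D

The slash marks an applied leading-tone chord: viio of V. In Bb minor, V is F, so the leading tone to it is E, a half step below.
Building a half-diminished seventh chord on E gives E-G-Bb-D.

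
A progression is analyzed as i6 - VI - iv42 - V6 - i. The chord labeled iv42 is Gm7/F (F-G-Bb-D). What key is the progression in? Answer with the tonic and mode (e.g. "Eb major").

D minor

iv42 is given as F-G-Bb-D — a minor seventh chord with root G.
Counting down 3 scale steps from G places the tonic on D; a minor seventh chord on degree 4 is diatonic only in minor.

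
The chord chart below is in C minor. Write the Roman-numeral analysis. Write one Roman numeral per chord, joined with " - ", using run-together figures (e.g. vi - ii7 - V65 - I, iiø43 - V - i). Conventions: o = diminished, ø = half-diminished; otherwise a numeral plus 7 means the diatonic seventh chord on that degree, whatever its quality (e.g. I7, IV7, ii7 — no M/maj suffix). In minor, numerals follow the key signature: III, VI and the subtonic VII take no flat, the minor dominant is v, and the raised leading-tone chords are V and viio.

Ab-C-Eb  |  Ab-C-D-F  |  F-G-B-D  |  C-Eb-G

Ab-C-Eb: root Ab is the submediant; major triad there is VI.
Ab-C-D-F: half-diminished seventh chord on D = scale degree 2 → iiø43.
F-G-B-D has root G, degree 5 in C minor, so V42.
C-Eb-G: root C is the tonic; minor triad there is i.

VI - iiø43 - V42 - i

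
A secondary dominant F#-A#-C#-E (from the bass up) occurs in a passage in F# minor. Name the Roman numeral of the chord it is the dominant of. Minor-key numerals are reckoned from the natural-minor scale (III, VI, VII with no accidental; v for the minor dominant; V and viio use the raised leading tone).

iv

The chord is a dominant seventh chord on F#.
A dominant resolves down a perfect fifth: F# → B. In F# minor, B is scale degree 4, i.e. iv.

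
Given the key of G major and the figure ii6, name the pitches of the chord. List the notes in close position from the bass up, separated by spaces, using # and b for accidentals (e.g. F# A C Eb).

The numeral's case and figure indicate a minor triad. In G major its root, scale degree 2, is A.
Stacking thirds from A gives A-C-E.
The figured bass 6 indicates first inversion, placing the third (C) in the bass: C-E-A.

C E A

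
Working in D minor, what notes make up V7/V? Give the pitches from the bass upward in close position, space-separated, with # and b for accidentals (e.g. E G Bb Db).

The slash means an applied dominant: we want the dominant of V. In D minor, V is A major, and its dominant is built on E.
Building a dominant seventh chord on E gives E-G#-B-D.

E G# B D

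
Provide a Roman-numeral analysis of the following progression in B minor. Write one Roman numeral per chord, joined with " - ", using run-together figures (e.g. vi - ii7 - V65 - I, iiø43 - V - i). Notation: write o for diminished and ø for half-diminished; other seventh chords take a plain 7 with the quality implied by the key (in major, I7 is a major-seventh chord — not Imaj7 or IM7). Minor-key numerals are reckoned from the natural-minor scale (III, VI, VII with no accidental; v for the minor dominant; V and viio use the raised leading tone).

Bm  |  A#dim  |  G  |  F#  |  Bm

i - viio - VI - V - i

Bm has root B, degree 1 in B minor, so i.
A#dim: root A# is the leading tone; diminished triad there is viio.
G has root G, degree 6 in B minor, so VI.
F# has root F#, degree 5 in B minor, so V.
Bm: root B is the tonic; minor triad there is i.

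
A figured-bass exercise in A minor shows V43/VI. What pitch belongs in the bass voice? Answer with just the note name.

The applied chord V43/VI is rooted on C: C-E-G-Bb.
The figure 43 means second inversion — the fifth is in the bass.

G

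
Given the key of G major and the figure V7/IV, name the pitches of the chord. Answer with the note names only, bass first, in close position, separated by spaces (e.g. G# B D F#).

The slash means an applied dominant: we want the dominant of IV. In G major, IV is C major, and its dominant is built on G.
Building a dominant seventh chord on G gives G-B-D-F.

G B D F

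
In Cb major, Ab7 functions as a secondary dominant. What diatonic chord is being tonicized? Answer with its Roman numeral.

The chord is a dominant seventh chord on Ab.
A dominant resolves down a perfect fifth: Ab → Db. In Cb major, Db is scale degree 2, i.e. ii.

ii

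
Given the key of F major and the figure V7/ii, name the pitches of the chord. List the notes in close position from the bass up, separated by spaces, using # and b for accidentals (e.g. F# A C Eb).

D F# A C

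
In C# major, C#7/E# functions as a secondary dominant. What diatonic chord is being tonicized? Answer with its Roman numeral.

The chord is a dominant seventh chord on C#.
A dominant resolves down a perfect fifth: C# → F#. In C# major, F# is scale degree 4, i.e. IV.

IV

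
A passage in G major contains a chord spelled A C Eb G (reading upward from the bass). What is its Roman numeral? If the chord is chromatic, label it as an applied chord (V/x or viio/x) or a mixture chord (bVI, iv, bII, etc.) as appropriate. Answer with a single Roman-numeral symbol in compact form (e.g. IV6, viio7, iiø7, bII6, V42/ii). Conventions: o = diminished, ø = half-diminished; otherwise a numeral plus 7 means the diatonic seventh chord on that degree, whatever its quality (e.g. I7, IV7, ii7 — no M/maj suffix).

Stacked in thirds the chord is A-C-Eb-G: a half-diminished seventh chord on A.
A is the second degree of G major. This is the half-diminished supertonic seventh, borrowed from the parallel minor.

iiø7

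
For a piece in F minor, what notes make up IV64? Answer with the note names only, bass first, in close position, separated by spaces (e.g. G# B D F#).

F Bb D

IV64 is the major subdominant, borrowed from the parallel major. In F minor that root is Bb.
So the chord is Bb-D-F, a major triad.
The figured bass 64 indicates second inversion, placing the fifth (F) in the bass: F-Bb-D.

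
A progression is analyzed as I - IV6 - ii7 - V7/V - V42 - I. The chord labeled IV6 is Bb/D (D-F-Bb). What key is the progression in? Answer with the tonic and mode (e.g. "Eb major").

F major

IV6 is given as D-F-Bb — a major triad with root Bb.
If Bb is scale degree 4 and the mode makes that degree carry a major triad, the tonic is F and the mode is major.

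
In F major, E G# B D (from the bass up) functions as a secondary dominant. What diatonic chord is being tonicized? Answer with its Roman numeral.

The chord is a dominant seventh chord on E.
A dominant resolves down a perfect fifth: E → A. In F major, A is scale degree 3, i.e. iii.

iii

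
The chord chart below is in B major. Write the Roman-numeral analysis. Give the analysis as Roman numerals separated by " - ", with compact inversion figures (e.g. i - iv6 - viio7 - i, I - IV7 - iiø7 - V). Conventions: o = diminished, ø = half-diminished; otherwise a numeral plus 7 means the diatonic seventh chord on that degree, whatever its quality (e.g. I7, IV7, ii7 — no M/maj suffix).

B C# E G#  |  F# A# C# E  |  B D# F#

B-C#-E-G#: root C# is the supertonic; minor seventh chord there is ii42.
F#-A#-C#-E: root F# is the dominant; dominant seventh chord there is V7.
B-D#-F#: root B is the tonic; major triad there is I.

ii42 - V7 - I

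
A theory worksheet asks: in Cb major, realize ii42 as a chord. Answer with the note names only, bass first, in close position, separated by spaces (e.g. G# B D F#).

Cb Db Fb Ab

In Cb major, the second degree is Db, and the diatonic chord built there is a minor seventh chord.
Stacking thirds from Db gives Db-Fb-Ab-Cb.
The figured bass 42 indicates third inversion, placing the seventh (Cb) in the bass: Cb-Db-Fb-Ab.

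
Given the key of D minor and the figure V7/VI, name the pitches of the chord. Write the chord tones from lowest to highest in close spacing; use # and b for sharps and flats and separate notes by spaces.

F A C Eb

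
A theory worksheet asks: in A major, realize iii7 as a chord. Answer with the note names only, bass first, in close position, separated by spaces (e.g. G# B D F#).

In A major, the mediant is C#, and the diatonic chord built there is a minor seventh chord.
That chord is spelled C#-E-G#-B.

C# E G# B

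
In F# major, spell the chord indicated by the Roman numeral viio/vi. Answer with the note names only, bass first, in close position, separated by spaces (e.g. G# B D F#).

C## E# G#

The slash marks an applied leading-tone chord: viio of vi. In F# major, vi is D#, so the leading tone to it is C##, a half step below.
Building a diminished triad on C## gives C##-E#-G#.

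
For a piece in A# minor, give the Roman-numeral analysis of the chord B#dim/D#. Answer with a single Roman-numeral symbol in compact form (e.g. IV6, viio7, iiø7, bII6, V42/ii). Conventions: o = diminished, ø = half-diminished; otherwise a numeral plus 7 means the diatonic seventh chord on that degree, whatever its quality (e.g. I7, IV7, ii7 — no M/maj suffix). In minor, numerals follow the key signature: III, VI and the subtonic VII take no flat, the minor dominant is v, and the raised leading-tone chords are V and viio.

The pitches B#-D#-F# form a diminished triad rooted on B#.
In A# minor, B# is the supertonic; the diatonic diminished triad there is iio.
With D# in the bass the chord is in first inversion, so the figured bass is 6.

iio6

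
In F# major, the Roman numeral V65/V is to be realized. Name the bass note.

B#

The applied chord V65/V is rooted on G#: G#-B#-D#-F#.
The figure 65 means first inversion — the third is in the bass.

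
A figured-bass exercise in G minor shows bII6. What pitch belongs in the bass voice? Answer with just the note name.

bII in G minor has root Ab; the chord is Ab-C-Eb.
The figure 6 means first inversion — the third is in the bass.

C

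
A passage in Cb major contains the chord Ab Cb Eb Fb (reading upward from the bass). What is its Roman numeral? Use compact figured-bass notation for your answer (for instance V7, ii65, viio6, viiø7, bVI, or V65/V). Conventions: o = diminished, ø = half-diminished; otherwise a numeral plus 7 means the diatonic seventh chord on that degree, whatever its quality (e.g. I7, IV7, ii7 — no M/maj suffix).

IV65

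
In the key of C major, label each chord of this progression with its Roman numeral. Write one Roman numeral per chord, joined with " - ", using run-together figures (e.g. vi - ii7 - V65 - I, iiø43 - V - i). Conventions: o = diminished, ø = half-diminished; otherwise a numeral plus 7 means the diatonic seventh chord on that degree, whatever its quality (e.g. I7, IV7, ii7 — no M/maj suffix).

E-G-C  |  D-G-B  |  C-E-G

E-G-C: root C is the tonic; major triad there is I6.
D-G-B: major triad on G = scale degree 5 → V64.
C-E-G: major triad on C = scale degree 1 → I.

I6 - V64 - I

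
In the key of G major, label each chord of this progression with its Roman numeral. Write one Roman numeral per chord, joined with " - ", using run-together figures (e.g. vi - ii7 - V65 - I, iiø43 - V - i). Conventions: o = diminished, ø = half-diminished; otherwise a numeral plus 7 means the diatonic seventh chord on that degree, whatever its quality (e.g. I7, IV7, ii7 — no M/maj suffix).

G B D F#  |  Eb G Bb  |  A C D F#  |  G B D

I7 - bVI - V43 - I

G-B-D-F#: major seventh chord on G = scale degree 1 → I7.
Eb-G-Bb: Eb with this quality isn't in the key; it's bVI, borrowed from the parallel minor.
A-C-D-F#: root D is the dominant; dominant seventh chord there is V43.
G-B-D: root G is the tonic; major triad there is I.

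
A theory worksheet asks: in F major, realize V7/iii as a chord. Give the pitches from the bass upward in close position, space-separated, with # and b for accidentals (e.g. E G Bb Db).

The slash means an applied dominant: we want the dominant of iii. In F major, iii is A minor, and its dominant is built on E.
Building a dominant seventh chord on E gives E-G#-B-D.

E G# B D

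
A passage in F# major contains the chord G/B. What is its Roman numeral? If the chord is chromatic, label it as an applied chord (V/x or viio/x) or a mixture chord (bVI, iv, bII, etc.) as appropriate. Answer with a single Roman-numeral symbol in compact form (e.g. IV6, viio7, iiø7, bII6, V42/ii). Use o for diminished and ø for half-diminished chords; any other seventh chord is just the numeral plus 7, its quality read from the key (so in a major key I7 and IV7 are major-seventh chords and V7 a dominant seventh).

The pitches G-B-D form a major triad rooted on G.
G is the lowered second degree of F# major (diatonic 2 would be G#). This is the Neapolitan sixth — a major triad on the lowered second degree, here in its customary first inversion.
With B in the bass the chord is in first inversion, so the figured bass is 6.

bII6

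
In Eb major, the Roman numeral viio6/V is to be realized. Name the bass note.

C

The applied chord viio6/V is rooted on A: A-C-Eb.
The figure 6 means first inversion — the third is in the bass.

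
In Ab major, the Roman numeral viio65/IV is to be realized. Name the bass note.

Eb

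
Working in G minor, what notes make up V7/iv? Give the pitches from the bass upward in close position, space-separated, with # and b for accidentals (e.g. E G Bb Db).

G B D F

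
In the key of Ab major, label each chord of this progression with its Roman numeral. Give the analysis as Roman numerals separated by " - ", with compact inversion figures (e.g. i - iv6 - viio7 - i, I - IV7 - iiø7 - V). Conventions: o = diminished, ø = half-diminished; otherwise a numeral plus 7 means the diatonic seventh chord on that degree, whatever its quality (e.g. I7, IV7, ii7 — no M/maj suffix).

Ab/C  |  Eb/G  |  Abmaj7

Ab/C: root Ab is the tonic; major triad there is I6.
Eb/G has root Eb, degree 5 in Ab major, so V6.
Abmaj7 has root Ab, degree 1 in Ab major, so I7.

I6 - V6 - I7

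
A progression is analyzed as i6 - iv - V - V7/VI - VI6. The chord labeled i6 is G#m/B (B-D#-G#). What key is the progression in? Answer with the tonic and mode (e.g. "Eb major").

G# minor

The anchor chord is a minor triad on G#, labeled i6.
If G# is scale degree 1 and the mode makes that degree carry a minor triad, the tonic is G# and the mode is minor.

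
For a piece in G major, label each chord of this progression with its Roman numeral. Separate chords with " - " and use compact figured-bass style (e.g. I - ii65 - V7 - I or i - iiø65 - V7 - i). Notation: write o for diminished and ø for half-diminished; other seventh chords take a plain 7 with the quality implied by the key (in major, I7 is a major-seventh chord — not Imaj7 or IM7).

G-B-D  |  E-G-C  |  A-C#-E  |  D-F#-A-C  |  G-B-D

I - IV6 - V/V - V7 - I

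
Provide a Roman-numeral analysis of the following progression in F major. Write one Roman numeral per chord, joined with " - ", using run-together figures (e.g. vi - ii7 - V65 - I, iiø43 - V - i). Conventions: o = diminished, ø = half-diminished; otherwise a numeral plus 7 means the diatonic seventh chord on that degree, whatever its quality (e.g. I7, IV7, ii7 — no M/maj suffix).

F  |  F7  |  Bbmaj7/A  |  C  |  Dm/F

F: root F is the tonic; major triad there is I.
F7: chromatic; F is V of IV, so V7/IV.
Bbmaj7/A has root Bb, degree 4 in F major, so IV42.
C: root C is the dominant; major triad there is V.
Dm/F: root D is the submediant; minor triad there is vi6.

I - V7/IV - IV42 - V - vi6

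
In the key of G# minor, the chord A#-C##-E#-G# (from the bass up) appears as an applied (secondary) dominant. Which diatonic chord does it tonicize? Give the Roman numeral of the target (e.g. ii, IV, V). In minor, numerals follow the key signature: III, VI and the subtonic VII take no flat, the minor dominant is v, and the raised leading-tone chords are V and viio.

The chord is a dominant seventh chord on A#.
A dominant resolves down a perfect fifth: A# → D#. In G# minor, D# is scale degree 5, i.e. V.

V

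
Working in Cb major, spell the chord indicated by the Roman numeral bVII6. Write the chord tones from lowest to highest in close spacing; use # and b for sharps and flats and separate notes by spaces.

Db Fb Bbb

Scale degree 7 in Cb major is Bb; lowering it a half step gives Bbb. bVII6 is a major triad on the lowered seventh degree (the subtonic), borrowed from the parallel minor.
So the chord is Bbb-Db-Fb, a major triad.
The figured bass 6 indicates first inversion, placing the third (Db) in the bass: Db-Fb-Bbb.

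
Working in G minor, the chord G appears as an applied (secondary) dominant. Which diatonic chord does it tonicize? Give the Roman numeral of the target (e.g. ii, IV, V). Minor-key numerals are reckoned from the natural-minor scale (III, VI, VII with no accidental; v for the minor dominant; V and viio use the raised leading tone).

The chord is a major triad on G.
A dominant resolves down a perfect fifth: G → C. In G minor, C is scale degree 4, i.e. iv.

iv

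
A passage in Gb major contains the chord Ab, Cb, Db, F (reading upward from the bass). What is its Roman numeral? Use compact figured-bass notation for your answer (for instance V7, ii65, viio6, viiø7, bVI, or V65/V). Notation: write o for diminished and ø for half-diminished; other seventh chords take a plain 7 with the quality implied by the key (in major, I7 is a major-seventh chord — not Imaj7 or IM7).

V43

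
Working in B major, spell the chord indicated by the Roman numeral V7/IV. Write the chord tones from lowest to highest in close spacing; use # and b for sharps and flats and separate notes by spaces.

B D# F# A

V7/IV is a secondary dominant — the dominant seventh of IV. IV in B major is E, so the applied chord's root is B, a perfect fifth above.
Building a dominant seventh chord on B gives B-D#-F#-A.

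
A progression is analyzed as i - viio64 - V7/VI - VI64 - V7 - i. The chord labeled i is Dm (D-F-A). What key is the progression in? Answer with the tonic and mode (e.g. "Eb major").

D minor

i is given as D-F-A — a minor triad with root D.
If D is scale degree 1 and the mode makes that degree carry a minor triad, the tonic is D and the mode is minor.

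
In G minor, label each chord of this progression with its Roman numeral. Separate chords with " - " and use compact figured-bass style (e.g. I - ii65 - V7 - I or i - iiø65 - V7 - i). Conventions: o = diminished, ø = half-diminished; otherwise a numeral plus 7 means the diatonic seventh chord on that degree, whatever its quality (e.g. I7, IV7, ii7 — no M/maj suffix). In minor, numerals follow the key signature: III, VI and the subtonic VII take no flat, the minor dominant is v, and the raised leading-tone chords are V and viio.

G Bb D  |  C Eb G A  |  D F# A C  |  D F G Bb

i - iiø65 - V7 - i43

G-Bb-D has root G, degree 1 in G minor, so i.
C-Eb-G-A: half-diminished seventh chord on A = scale degree 2 → iiø65.
D-F#-A-C: root D is the dominant; dominant seventh chord there is V7.
D-F-G-Bb: root G is the tonic; minor seventh chord there is i43.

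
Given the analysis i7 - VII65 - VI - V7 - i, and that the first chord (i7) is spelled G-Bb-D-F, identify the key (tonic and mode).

The anchor chord is a minor seventh chord on G, labeled i7.
If G is scale degree 1 and the mode makes that degree carry a minor seventh chord, the tonic is G and the mode is minor.

G minor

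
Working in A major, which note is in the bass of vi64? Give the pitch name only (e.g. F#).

vi in A major has root F#; the chord is F#-A-C#.
The figure 64 means second inversion — the fifth is in the bass.

C#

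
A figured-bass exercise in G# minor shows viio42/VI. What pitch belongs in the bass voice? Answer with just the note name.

The applied chord viio42/VI is rooted on D#: D#-F#-A-C.
The figure 42 means third inversion — the seventh is in the bass.

C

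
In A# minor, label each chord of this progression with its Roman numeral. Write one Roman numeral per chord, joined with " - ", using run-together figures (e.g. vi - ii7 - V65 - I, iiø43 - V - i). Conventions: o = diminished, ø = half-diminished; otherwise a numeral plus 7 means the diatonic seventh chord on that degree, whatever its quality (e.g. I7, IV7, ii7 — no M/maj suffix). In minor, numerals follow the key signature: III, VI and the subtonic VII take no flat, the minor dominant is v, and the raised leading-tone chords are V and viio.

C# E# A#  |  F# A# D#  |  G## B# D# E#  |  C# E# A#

C#-E#-A# has root A#, degree 1 in A# minor, so i6.
F#-A#-D# has root D#, degree 4 in A# minor, so iv6.
G##-B#-D#-E# has root E#, degree 5 in A# minor, so V65.
C#-E#-A#: root A# is the tonic; minor triad there is i6.

i6 - iv6 - V65 - i6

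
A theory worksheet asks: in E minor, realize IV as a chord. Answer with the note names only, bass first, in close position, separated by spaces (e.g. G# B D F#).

A C# E

IV is the major subdominant, borrowed from the parallel major. In E minor that root is A.
So the chord is A-C#-E, a major triad.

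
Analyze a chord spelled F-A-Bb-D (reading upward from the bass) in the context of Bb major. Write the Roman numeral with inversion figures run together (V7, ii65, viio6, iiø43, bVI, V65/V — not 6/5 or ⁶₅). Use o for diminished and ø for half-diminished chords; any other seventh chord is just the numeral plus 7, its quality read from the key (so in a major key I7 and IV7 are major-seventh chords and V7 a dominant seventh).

Stacked in thirds the chord is Bb-D-F-A: a major seventh chord on Bb.
Bb is scale degree 1 in Bb major, and a major seventh chord on that degree is written I7.
With F in the bass the chord is in second inversion, so the figured bass is 43.

I43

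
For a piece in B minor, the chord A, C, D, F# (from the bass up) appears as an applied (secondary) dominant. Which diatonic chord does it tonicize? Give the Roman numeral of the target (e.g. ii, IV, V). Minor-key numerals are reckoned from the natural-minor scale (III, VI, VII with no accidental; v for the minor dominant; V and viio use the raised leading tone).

The chord is a dominant seventh chord on D.
A dominant resolves down a perfect fifth: D → G. In B minor, G is scale degree 6, i.e. VI.

VI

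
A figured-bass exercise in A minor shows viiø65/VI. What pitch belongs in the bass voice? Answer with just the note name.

The applied chord viiø65/VI is rooted on E: E-G-Bb-D.
The figure 65 means first inversion — the third is in the bass.

G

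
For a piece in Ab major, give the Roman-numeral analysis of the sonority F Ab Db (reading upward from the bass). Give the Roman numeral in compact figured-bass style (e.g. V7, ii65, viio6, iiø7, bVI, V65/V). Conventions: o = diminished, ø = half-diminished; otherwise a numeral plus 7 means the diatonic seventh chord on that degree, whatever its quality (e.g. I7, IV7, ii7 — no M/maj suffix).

IV6

The pitches Db-F-Ab form a major triad rooted on Db.
In Ab major, Db is the subdominant; the diatonic major triad there is IV.
With F in the bass the chord is in first inversion, so the figured bass is 6.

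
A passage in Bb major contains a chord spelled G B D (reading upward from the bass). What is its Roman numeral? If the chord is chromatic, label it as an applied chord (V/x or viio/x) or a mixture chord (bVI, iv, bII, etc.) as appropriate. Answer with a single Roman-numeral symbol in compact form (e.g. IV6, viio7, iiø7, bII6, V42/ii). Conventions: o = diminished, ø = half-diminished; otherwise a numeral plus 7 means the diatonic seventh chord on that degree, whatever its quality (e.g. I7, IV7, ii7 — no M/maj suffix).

V/ii

The pitches G-B-D form a major triad rooted on G.
G is not a diatonic chord root with this quality in Bb major, but it lies a perfect fifth above C (ii), so the chord functions as an applied dominant of ii.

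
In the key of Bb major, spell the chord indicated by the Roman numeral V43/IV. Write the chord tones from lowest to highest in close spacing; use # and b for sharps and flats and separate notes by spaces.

F Ab Bb D

The slash means an applied dominant: we want the dominant of IV. In Bb major, IV is Eb major, and its dominant is built on Bb.
Building a dominant seventh chord on Bb gives Bb-D-F-Ab.
With the 43 figure the chord is in second inversion; from the bass F upward in close position it reads F-Ab-Bb-D.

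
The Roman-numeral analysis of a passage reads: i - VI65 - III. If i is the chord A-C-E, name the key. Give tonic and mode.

A minor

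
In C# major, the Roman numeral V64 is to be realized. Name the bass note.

D#

V in C# major has root G#; the chord is G#-B#-D#.
The figure 64 means second inversion — the fifth is in the bass.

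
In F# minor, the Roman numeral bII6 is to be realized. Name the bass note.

bII in F# minor has root G; the chord is G-B-D.
The figure 6 means first inversion — the third is in the bass.

B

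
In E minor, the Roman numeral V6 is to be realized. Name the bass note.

D#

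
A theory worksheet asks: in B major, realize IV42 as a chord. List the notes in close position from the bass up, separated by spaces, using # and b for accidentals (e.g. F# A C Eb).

D# E G# B

In B major, the subdominant is E, and the diatonic chord built there is a major seventh chord.
That chord is spelled E-G#-B-D#.
The figured bass 42 indicates third inversion, placing the seventh (D#) in the bass: D#-E-G#-B.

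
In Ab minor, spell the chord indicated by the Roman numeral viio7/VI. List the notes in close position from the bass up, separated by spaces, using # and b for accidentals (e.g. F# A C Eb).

Eb Gb Bbb Dbb

viio7/VI is a secondary leading-tone chord. The target VI is Fb in Ab minor; the applied chord is rooted a semitone below, on Eb.
Building a fully diminished seventh chord on Eb gives Eb-Gb-Bbb-Dbb.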